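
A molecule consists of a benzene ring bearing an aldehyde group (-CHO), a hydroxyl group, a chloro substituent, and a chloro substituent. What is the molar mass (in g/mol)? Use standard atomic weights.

Atom tally by fragment:
  benzene ring core → C:6 H:6
  (− 4 ring H displaced by substituents)
  + CHO → C:1 H:1 O:1
  + OH → O:1 H:1
  + Cl → Cl:1
  + Cl → Cl:1
Element totals:
  C: 7
  H: 4
  Cl: 2
  O: 2
Molecular formula: C7H4Cl2O2.
  M = 7(12.011) + 4(1.008) + 2(35.45) + 2(15.999)
    = 84.077 + 4.032 + 70.900 + 31.998 = 191.007

191.01 g/mol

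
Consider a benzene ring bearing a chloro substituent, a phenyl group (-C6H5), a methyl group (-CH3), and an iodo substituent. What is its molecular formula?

C13H10ClI

Atom tally by fragment:
  benzene ring core → C:6 H:6
  (− 4 ring H displaced by substituents)
  + Cl → Cl:1
  + C6H5 → C:6 H:5
  + CH3 → C:1 H:3
  + I → I:1
Element totals:
  C: 13
  H: 10
  Cl: 1
  I: 1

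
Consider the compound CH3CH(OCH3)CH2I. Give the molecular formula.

C4H9IO

Atom tally by fragment:
  CH3 → C:1 H:3
  CH(OCH3) → C:2 H:4 O:1
  CH2I → C:1 H:2 I:1
Element totals:
  C: 4
  H: 9
  I: 1
  O: 1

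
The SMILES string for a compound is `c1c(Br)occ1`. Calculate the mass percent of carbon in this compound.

Atom tally by fragment:
  furan ring core → C:4 H:4 O:1
  (− 1 ring H displaced by substituents)
  + Br → Br:1
Element totals:
  C: 4
  H: 3
  Br: 1
  O: 1
Molecular formula: C4H3BrO.
Molar mass = 146.971 g/mol.
Mass from C: 4 × 12.011 = 48.044 g/mol.
%C = 48.044 / 146.971 × 100 = 32.69%.

32.69%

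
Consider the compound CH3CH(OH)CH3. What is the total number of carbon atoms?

Element totals:
  C: 3
  H: 8
  O: 1

3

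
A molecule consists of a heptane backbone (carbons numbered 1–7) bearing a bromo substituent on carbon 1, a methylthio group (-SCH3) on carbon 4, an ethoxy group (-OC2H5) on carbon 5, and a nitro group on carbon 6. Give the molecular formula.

C10H20BrNO3S

Atom tally by fragment:
  BrCH2 → C:1 H:2 Br:1
  CH2 → C:1 H:2
  CH2 → C:1 H:2
  CH(SCH3) → C:2 H:4 S:1
  CH(OC2H5) → C:3 H:6 O:1
  CH(NO2) → C:1 H:1 N:1 O:2
  CH3 → C:1 H:3
Element totals:
  C: 10
  H: 20
  Br: 1
  N: 1
  O: 3
  S: 1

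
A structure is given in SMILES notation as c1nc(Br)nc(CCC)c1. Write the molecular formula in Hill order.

C7H9BrN2

Atom tally by fragment:
  pyrimidine ring core → C:4 H:4 N:2
  (− 2 ring H displaced by substituents)
  + Br → Br:1
  + CH2CH2CH3 → C:3 H:7
Element totals:
  C: 7
  H: 9
  Br: 1
  N: 2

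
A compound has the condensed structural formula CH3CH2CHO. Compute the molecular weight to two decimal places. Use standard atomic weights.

58.08 g/mol

Atom tally by fragment:
  CH3 → C:1 H:3
  CH2CHO → C:2 H:3 O:1
Element totals:
  C: 3
  H: 6
  O: 1
Molecular formula: C3H6O.
  M = 3(12.011) + 6(1.008) + 15.999
    = 36.033 + 6.048 + 15.999 = 58.080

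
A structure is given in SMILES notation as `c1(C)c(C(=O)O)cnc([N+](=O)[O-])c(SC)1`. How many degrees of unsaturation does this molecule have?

Atom tally by fragment:
  pyridine ring core → C:5 H:5 N:1
  (− 4 ring H displaced by substituents)
  + CH3 → C:1 H:3
  + COOH → C:1 H:1 O:2
  + NO2 → N:1 O:2
  + SCH3 → C:1 H:3 S:1
Element totals:
  C: 8
  H: 8
  N: 2
  O: 4
  S: 1
Molecular formula: C8H8N2O4S.
DoU = (2C + 2 + N − H − X) / 2 = (2·8 + 2 + 2 − 8 − 0) / 2 = 6.

6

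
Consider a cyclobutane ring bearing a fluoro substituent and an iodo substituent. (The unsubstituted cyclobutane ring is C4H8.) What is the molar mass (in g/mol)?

199.99 g/mol

Atom tally by fragment:
  cyclobutane ring core → C:4 H:8
  (− 2 ring H displaced by substituents)
  + F → F:1
  + I → I:1
Element totals:
  C: 4
  H: 6
  F: 1
  I: 1
Molecular formula: C4H6FI.
  M = 4(12.011) + 6(1.008) + 18.998 + 126.904
    = 48.044 + 6.048 + 18.998 + 126.904 = 199.994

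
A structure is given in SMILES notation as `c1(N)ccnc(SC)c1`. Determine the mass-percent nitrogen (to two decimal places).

Atom tally by fragment:
  pyridine ring core → C:5 H:5 N:1
  (− 2 ring H displaced by substituents)
  + NH2 → N:1 H:2
  + SCH3 → C:1 H:3 S:1
Element totals:
  C: 6
  H: 8
  N: 2
  S: 1
Molecular formula: C6H8N2S.
Molar mass = 140.204 g/mol.
Mass from N: 2 × 14.007 = 28.014 g/mol.
%N = 28.014 / 140.204 × 100 = 19.98%.

19.98%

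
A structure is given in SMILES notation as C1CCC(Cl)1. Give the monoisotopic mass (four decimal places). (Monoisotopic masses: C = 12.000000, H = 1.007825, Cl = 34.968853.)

Atom tally by fragment:
  cyclobutane ring core → C:4 H:8
  (− 1 ring H displaced by substituents)
  + Cl → Cl:1
Element totals:
  C: 4
  H: 7
  Cl: 1
Molecular formula: C4H7Cl.
  M = 4(12.0) + 7(1.007825) + 34.968853
    = 48.000000 + 7.054775 + 34.968853 = 90.023628

90.0236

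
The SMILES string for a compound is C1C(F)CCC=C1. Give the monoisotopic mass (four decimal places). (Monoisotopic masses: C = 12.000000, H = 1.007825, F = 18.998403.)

100.0688

Atom tally by fragment:
  cyclohexene ring core → C:6 H:10
  (− 1 ring H displaced by substituents)
  + F → F:1
Element totals:
  C: 6
  H: 9
  F: 1
Molecular formula: C6H9F.
  M = 6(12.0) + 9(1.007825) + 18.998403
    = 72.000000 + 9.070425 + 18.998403 = 100.068828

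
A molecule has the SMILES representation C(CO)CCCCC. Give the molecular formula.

C7H16O

Atom tally by fragment:
  HOCH2CH2 → C:2 H:5 O:1
  CH2 → C:1 H:2
  CH2 → C:1 H:2
  CH2 → C:1 H:2
  CH2 → C:1 H:2
  CH3 → C:1 H:3
Element totals:
  C: 7
  H: 16
  O: 1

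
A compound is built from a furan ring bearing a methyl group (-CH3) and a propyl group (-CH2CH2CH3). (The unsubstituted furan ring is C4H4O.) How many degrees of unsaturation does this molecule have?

Atom tally by fragment:
  furan ring core → C:4 H:4 O:1
  (− 2 ring H displaced by substituents)
  + CH3 → C:1 H:3
  + CH2CH2CH3 → C:3 H:7
Element totals:
  C: 8
  H: 12
  O: 1
Molecular formula: C8H12O.
DoU = (2C + 2 + N − H − X) / 2 = (2·8 + 2 + 0 − 12 − 0) / 2 = 3.

3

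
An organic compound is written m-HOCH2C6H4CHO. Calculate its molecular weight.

Atom tally by fragment:
  benzene ring core → C:6 H:6
  (− 2 ring H displaced by substituents)
  + CH2OH → C:1 H:3 O:1
  + CHO → C:1 H:1 O:1
Element totals:
  C: 8
  H: 8
  O: 2
Molecular formula: C8H8O2.
  M = 8(12.011) + 8(1.008) + 2(15.999)
    = 96.088 + 8.064 + 31.998 = 136.150

136.15 g/mol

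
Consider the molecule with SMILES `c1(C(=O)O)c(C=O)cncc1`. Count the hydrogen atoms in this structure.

5

Atom tally by fragment:
  pyridine ring core → C:5 H:5 N:1
  (− 2 ring H displaced by substituents)
  + COOH → C:1 H:1 O:2
  + CHO → C:1 H:1 O:1
Element totals:
  C: 7
  H: 5
  N: 1
  O: 3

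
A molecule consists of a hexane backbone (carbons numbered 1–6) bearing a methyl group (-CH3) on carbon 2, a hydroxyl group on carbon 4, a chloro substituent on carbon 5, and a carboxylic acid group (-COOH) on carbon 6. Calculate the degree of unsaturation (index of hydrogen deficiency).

Atom tally by fragment:
  CH3 → C:1 H:3
  CH(CH3) → C:2 H:4
  CH2 → C:1 H:2
  CH(OH) → C:1 H:2 O:1
  CH(Cl) → C:1 H:1 Cl:1
  CH2COOH → C:2 H:3 O:2
Element totals:
  C: 8
  H: 15
  Cl: 1
  O: 3
Molecular formula: C8H15ClO3.
DoU = (2C + 2 + N − H − X) / 2 = (2·8 + 2 + 0 − 15 − 1) / 2 = 1.

1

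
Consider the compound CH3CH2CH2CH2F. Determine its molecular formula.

Element totals:
  C: 4
  H: 9
  F: 1

C4H9F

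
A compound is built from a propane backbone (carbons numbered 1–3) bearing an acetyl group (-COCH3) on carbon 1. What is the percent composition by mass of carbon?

Atom tally by fragment:
  CH3COCH2 → C:3 H:5 O:1
  CH2 → C:1 H:2
  CH3 → C:1 H:3
Element totals:
  C: 5
  H: 10
  O: 1
Molecular formula: C5H10O.
Molar mass = 86.134 g/mol.
Mass from C: 5 × 12.011 = 60.055 g/mol.
%C = 60.055 / 86.134 × 100 = 69.72%.

69.72%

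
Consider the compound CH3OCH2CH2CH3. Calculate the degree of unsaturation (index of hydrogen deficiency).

0

Element totals:
  C: 4
  H: 10
  O: 1
Molecular formula: C4H10O.
DoU = (2C + 2 + N − H − X) / 2 = (2·4 + 2 + 0 − 10 − 0) / 2 = 0.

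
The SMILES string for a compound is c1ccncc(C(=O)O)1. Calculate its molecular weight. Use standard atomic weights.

Atom tally by fragment:
  pyridine ring core → C:5 H:5 N:1
  (− 1 ring H displaced by substituents)
  + COOH → C:1 H:1 O:2
Element totals:
  C: 6
  H: 5
  N: 1
  O: 2
Molecular formula: C6H5NO2.
  M = 6(12.011) + 5(1.008) + 14.007 + 2(15.999)
    = 72.066 + 5.040 + 14.007 + 31.998 = 123.111

123.11 g/mol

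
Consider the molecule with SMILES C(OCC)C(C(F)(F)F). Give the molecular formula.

Atom tally by fragment:
  C2H5OCH2 → C:3 H:7 O:1
  CH2CF3 → C:2 H:2 F:3
Element totals:
  C: 5
  H: 9
  F: 3
  O: 1

C5H9F3O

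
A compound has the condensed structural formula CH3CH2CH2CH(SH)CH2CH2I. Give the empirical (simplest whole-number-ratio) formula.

C6H13IS

Atom tally by fragment:
  CH3 → C:1 H:3
  CH2 → C:1 H:2
  CH2 → C:1 H:2
  CH(SH) → C:1 H:2 S:1
  CH2 → C:1 H:2
  CH2I → C:1 H:2 I:1
Element totals:
  C: 6
  H: 13
  I: 1
  S: 1
Molecular formula: C6H13IS.
gcd of subscripts (6, 13, 1, 1) = 1, so the empirical formula equals the molecular formula.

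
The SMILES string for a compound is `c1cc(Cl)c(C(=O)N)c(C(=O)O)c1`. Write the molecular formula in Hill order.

C8H6ClNO3

Atom tally by fragment:
  benzene ring core → C:6 H:6
  (− 3 ring H displaced by substituents)
  + Cl → Cl:1
  + CONH2 → C:1 H:2 O:1 N:1
  + COOH → C:1 H:1 O:2
Element totals:
  C: 8
  H: 6
  Cl: 1
  N: 1
  O: 3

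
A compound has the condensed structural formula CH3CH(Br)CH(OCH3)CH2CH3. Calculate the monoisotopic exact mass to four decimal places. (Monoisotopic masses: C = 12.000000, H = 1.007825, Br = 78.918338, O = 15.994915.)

180.0150

Element totals:
  C: 6
  H: 13
  Br: 1
  O: 1
Molecular formula: C6H13BrO.
  M = 6(12.0) + 13(1.007825) + 78.918338 + 15.994915
    = 72.000000 + 13.101725 + 78.918338 + 15.994915 = 180.014978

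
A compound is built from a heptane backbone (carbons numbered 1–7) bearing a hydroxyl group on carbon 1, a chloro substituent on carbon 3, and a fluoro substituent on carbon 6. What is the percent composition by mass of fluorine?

11.27%

Atom tally by fragment:
  HOCH2 → C:1 H:3 O:1
  CH2 → C:1 H:2
  CH(Cl) → C:1 H:1 Cl:1
  CH2 → C:1 H:2
  CH2 → C:1 H:2
  CH(F) → C:1 H:1 F:1
  CH3 → C:1 H:3
Element totals:
  C: 7
  H: 14
  Cl: 1
  F: 1
  O: 1
Molecular formula: C7H14ClFO.
Molar mass = 168.636 g/mol.
Mass from F: 1 × 18.998 = 18.998 g/mol.
%F = 18.998 / 168.636 × 100 = 11.27%.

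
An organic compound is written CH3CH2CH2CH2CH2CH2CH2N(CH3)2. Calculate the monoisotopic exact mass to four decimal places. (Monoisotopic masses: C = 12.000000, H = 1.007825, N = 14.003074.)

143.1674

Atom tally by fragment:
  CH3 → C:1 H:3
  CH2 → C:1 H:2
  CH2 → C:1 H:2
  CH2 → C:1 H:2
  CH2 → C:1 H:2
  CH2 → C:1 H:2
  CH2N(CH3)2 → C:3 H:8 N:1
Element totals:
  C: 9
  H: 21
  N: 1
Molecular formula: C9H21N.
  M = 9(12.0) + 21(1.007825) + 14.003074
    = 108.000000 + 21.164325 + 14.003074 = 143.167399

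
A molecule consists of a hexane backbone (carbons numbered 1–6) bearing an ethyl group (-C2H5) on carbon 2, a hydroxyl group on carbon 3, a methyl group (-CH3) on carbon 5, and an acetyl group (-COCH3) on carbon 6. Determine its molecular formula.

Atom tally by fragment:
  CH3 → C:1 H:3
  CH(C2H5) → C:3 H:6
  CH(OH) → C:1 H:2 O:1
  CH2 → C:1 H:2
  CH(CH3) → C:2 H:4
  CH2COCH3 → C:3 H:5 O:1
Element totals:
  C: 11
  H: 22
  O: 2

C11H22O2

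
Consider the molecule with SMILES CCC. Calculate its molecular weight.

44.10 g/mol

Atom tally by fragment:
  CH3 → C:1 H:3
  CH2 → C:1 H:2
  CH3 → C:1 H:3
Element totals:
  C: 3
  H: 8
Molecular formula: C3H8.
  M = 3(12.011) + 8(1.008)
    = 36.033 + 8.064 = 44.097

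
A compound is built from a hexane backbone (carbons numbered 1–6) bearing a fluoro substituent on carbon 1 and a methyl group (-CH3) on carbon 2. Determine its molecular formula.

C7H15F

Atom tally by fragment:
  FCH2 → C:1 H:2 F:1
  CH(CH3) → C:2 H:4
  CH2 → C:1 H:2
  CH2 → C:1 H:2
  CH2 → C:1 H:2
  CH3 → C:1 H:3
Element totals:
  C: 7
  H: 15
  F: 1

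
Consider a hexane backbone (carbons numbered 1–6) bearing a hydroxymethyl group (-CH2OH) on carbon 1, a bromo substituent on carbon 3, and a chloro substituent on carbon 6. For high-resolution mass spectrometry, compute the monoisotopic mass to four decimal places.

227.9917

Atom tally by fragment:
  HOCH2CH2 → C:2 H:5 O:1
  CH2 → C:1 H:2
  CH(Br) → C:1 H:1 Br:1
  CH2 → C:1 H:2
  CH2 → C:1 H:2
  CH2Cl → C:1 H:2 Cl:1
Element totals:
  C: 7
  H: 14
  Br: 1
  Cl: 1
  O: 1
Molecular formula: C7H14BrClO.
  M = 7(12.0) + 14(1.007825) + 78.918338 + 34.968853 + 15.994915
    = 84.000000 + 14.109550 + 78.918338 + 34.968853 + 15.994915 = 227.991656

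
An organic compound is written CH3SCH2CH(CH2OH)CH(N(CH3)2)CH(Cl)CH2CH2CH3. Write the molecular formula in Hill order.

Atom tally by fragment:
  CH3SCH2 → C:2 H:5 S:1
  CH(CH2OH) → C:2 H:4 O:1
  CH(N(CH3)2) → C:3 H:7 N:1
  CH(Cl) → C:1 H:1 Cl:1
  CH2 → C:1 H:2
  CH2 → C:1 H:2
  CH3 → C:1 H:3
Element totals:
  C: 11
  H: 24
  Cl: 1
  N: 1
  O: 1
  S: 1

C11H24ClNOS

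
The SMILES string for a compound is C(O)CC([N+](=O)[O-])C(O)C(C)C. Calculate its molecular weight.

177.20 g/mol

Atom tally by fragment:
  HOCH2 → C:1 H:3 O:1
  CH2 → C:1 H:2
  CH(NO2) → C:1 H:1 N:1 O:2
  CH(OH) → C:1 H:2 O:1
  CH(CH3) → C:2 H:4
  CH3 → C:1 H:3
Element totals:
  C: 7
  H: 15
  N: 1
  O: 4
Molecular formula: C7H15NO4.
  M = 7(12.011) + 15(1.008) + 14.007 + 4(15.999)
    = 84.077 + 15.120 + 14.007 + 63.996 = 177.200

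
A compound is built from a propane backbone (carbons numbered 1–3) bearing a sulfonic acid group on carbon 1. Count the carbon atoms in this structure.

3

Atom tally by fragment:
  HO3SCH2 → C:1 H:3 S:1 O:3
  CH2 → C:1 H:2
  CH3 → C:1 H:3
Element totals:
  C: 3
  H: 8
  O: 3
  S: 1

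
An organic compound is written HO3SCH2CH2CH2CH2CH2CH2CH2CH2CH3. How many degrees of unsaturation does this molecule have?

0

Atom tally by fragment:
  HO3SCH2 → C:1 H:3 S:1 O:3
  CH2 → C:1 H:2
  CH2 → C:1 H:2
  CH2 → C:1 H:2
  CH2 → C:1 H:2
  CH2 → C:1 H:2
  CH2 → C:1 H:2
  CH2 → C:1 H:2
  CH3 → C:1 H:3
Element totals:
  C: 9
  H: 20
  O: 3
  S: 1
Molecular formula: C9H20O3S.
DoU = (2C + 2 + N − H − X) / 2 = (2·9 + 2 + 0 − 20 − 0) / 2 = 0.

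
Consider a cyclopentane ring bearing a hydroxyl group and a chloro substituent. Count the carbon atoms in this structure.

5

Atom tally by fragment:
  cyclopentane ring core → C:5 H:10
  (− 2 ring H displaced by substituents)
  + OH → O:1 H:1
  + Cl → Cl:1
Element totals:
  C: 5
  H: 9
  Cl: 1
  O: 1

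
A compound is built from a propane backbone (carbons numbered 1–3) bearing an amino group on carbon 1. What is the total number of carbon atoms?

3

Atom tally by fragment:
  H2NCH2 → C:1 H:4 N:1
  CH2 → C:1 H:2
  CH3 → C:1 H:3
Element totals:
  C: 3
  H: 9
  N: 1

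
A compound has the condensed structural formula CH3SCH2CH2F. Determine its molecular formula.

Atom tally by fragment:
  CH3SCH2 → C:2 H:5 S:1
  CH2F → C:1 H:2 F:1
Element totals:
  C: 3
  H: 7
  F: 1
  S: 1

C3H7FS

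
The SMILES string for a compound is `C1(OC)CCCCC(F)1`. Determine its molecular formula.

Atom tally by fragment:
  cyclohexane ring core → C:6 H:12
  (− 2 ring H displaced by substituents)
  + OCH3 → C:1 H:3 O:1
  + F → F:1
Element totals:
  C: 7
  H: 13
  F: 1
  O: 1

C7H13FO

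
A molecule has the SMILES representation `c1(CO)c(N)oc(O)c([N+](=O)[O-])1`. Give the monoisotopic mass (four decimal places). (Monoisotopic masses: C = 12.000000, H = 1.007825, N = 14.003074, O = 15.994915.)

174.0277

Atom tally by fragment:
  furan ring core → C:4 H:4 O:1
  (− 4 ring H displaced by substituents)
  + CH2OH → C:1 H:3 O:1
  + NH2 → N:1 H:2
  + OH → O:1 H:1
  + NO2 → N:1 O:2
Element totals:
  C: 5
  H: 6
  N: 2
  O: 5
Molecular formula: C5H6N2O5.
  M = 5(12.0) + 6(1.007825) + 2(14.003074) + 5(15.994915)
    = 60.000000 + 6.046950 + 28.006148 + 79.974575 = 174.027673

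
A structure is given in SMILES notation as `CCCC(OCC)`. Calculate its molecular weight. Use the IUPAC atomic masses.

Atom tally by fragment:
  CH3 → C:1 H:3
  CH2 → C:1 H:2
  CH2 → C:1 H:2
  CH2OC2H5 → C:3 H:7 O:1
Element totals:
  C: 6
  H: 14
  O: 1
Molecular formula: C6H14O.
  M = 6(12.011) + 14(1.008) + 15.999
    = 72.066 + 14.112 + 15.999 = 102.177

102.18 g/mol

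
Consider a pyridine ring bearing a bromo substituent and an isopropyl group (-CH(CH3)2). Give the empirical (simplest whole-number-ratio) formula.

C8H10BrN

Atom tally by fragment:
  pyridine ring core → C:5 H:5 N:1
  (− 2 ring H displaced by substituents)
  + Br → Br:1
  + CH(CH3)2 → C:3 H:7
Element totals:
  C: 8
  H: 10
  Br: 1
  N: 1
Molecular formula: C8H10BrN.
gcd of subscripts (1, 8, 10, 1) = 1, so the empirical formula equals the molecular formula.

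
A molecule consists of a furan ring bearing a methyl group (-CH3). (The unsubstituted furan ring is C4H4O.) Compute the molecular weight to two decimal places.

Atom tally by fragment:
  furan ring core → C:4 H:4 O:1
  (− 1 ring H displaced by substituents)
  + CH3 → C:1 H:3
Element totals:
  C: 5
  H: 6
  O: 1
Molecular formula: C5H6O.
  M = 5(12.011) + 6(1.008) + 15.999
    = 60.055 + 6.048 + 15.999 = 82.102

82.10 g/mol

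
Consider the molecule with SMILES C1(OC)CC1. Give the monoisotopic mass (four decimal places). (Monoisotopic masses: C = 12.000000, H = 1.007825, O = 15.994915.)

Atom tally by fragment:
  cyclopropane ring core → C:3 H:6
  (− 1 ring H displaced by substituents)
  + OCH3 → C:1 H:3 O:1
Element totals:
  C: 4
  H: 8
  O: 1
Molecular formula: C4H8O.
  M = 4(12.0) + 8(1.007825) + 15.994915
    = 48.000000 + 8.062600 + 15.994915 = 72.057515

72.0575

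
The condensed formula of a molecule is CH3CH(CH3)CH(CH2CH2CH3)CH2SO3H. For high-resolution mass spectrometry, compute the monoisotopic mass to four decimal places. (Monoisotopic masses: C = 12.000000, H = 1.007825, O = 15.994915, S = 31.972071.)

194.0977

Atom tally by fragment:
  CH3 → C:1 H:3
  CH(CH3) → C:2 H:4
  CH(CH2CH2CH3) → C:4 H:8
  CH2SO3H → C:1 H:3 S:1 O:3
Element totals:
  C: 8
  H: 18
  O: 3
  S: 1
Molecular formula: C8H18O3S.
  M = 8(12.0) + 18(1.007825) + 3(15.994915) + 31.972071
    = 96.000000 + 18.140850 + 47.984745 + 31.972071 = 194.097666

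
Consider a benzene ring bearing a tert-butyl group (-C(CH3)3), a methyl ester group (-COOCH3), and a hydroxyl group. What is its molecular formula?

Atom tally by fragment:
  benzene ring core → C:6 H:6
  (− 3 ring H displaced by substituents)
  + C(CH3)3 → C:4 H:9
  + COOCH3 → C:2 H:3 O:2
  + OH → O:1 H:1
Element totals:
  C: 12
  H: 16
  O: 3

C12H16O3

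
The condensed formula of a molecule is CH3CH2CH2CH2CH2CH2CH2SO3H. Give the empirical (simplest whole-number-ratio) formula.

Atom tally by fragment:
  CH3 → C:1 H:3
  CH2 → C:1 H:2
  CH2 → C:1 H:2
  CH2 → C:1 H:2
  CH2 → C:1 H:2
  CH2 → C:1 H:2
  CH2SO3H → C:1 H:3 S:1 O:3
Element totals:
  C: 7
  H: 16
  O: 3
  S: 1
Molecular formula: C7H16O3S.
gcd of subscripts (7, 16, 3, 1) = 1, so the empirical formula equals the molecular formula.

C7H16O3S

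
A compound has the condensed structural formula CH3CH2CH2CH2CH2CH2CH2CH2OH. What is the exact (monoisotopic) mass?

130.1358

Element totals:
  C: 8
  H: 18
  O: 1
Molecular formula: C8H18O.
  M = 8(12.0) + 18(1.007825) + 15.994915
    = 96.000000 + 18.140850 + 15.994915 = 130.135765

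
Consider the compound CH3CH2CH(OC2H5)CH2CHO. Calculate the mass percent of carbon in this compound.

Atom tally by fragment:
  CH3 → C:1 H:3
  CH2 → C:1 H:2
  CH(OC2H5) → C:3 H:6 O:1
  CH2CHO → C:2 H:3 O:1
Element totals:
  C: 7
  H: 14
  O: 2
Molecular formula: C7H14O2.
Molar mass = 130.187 g/mol.
Mass from C: 7 × 12.011 = 84.077 g/mol.
%C = 84.077 / 130.187 × 100 = 64.58%.

64.58%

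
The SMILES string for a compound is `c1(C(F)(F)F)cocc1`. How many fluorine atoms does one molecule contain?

3

Atom tally by fragment:
  furan ring core → C:4 H:4 O:1
  (− 1 ring H displaced by substituents)
  + CF3 → C:1 F:3
Element totals:
  C: 5
  H: 3
  F: 3
  O: 1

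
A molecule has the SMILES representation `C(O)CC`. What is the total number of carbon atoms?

Atom tally by fragment:
  HOCH2 → C:1 H:3 O:1
  CH2 → C:1 H:2
  CH3 → C:1 H:3
Element totals:
  C: 3
  H: 8
  O: 1

3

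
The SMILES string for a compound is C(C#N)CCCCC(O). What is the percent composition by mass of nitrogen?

Atom tally by fragment:
  NCCH2 → C:2 H:2 N:1
  CH2 → C:1 H:2
  CH2 → C:1 H:2
  CH2 → C:1 H:2
  CH2 → C:1 H:2
  CH2OH → C:1 H:3 O:1
Element totals:
  C: 7
  H: 13
  N: 1
  O: 1
Molecular formula: C7H13NO.
Molar mass = 127.187 g/mol.
Mass from N: 1 × 14.007 = 14.007 g/mol.
%N = 14.007 / 127.187 × 100 = 11.01%.

11.01%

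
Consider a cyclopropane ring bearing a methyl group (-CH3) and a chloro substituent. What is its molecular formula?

C4H7Cl

Atom tally by fragment:
  cyclopropane ring core → C:3 H:6
  (− 2 ring H displaced by substituents)
  + CH3 → C:1 H:3
  + Cl → Cl:1
Element totals:
  C: 4
  H: 7
  Cl: 1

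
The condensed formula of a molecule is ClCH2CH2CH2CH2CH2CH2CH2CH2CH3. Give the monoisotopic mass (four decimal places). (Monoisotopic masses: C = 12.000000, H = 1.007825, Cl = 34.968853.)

162.1175

Atom tally by fragment:
  ClCH2 → C:1 H:2 Cl:1
  CH2 → C:1 H:2
  CH2 → C:1 H:2
  CH2 → C:1 H:2
  CH2 → C:1 H:2
  CH2 → C:1 H:2
  CH2 → C:1 H:2
  CH2 → C:1 H:2
  CH3 → C:1 H:3
Element totals:
  C: 9
  H: 19
  Cl: 1
Molecular formula: C9H19Cl.
  M = 9(12.0) + 19(1.007825) + 34.968853
    = 108.000000 + 19.148675 + 34.968853 = 162.117528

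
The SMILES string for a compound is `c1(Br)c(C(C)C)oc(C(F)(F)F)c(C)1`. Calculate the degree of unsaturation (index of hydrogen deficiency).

3

Atom tally by fragment:
  furan ring core → C:4 H:4 O:1
  (− 4 ring H displaced by substituents)
  + Br → Br:1
  + CH(CH3)2 → C:3 H:7
  + CF3 → C:1 F:3
  + CH3 → C:1 H:3
Element totals:
  C: 9
  H: 10
  Br: 1
  F: 3
  O: 1
Molecular formula: C9H10BrF3O.
DoU = (2C + 2 + N − H − X) / 2 = (2·9 + 2 + 0 − 10 − 4) / 2 = 3.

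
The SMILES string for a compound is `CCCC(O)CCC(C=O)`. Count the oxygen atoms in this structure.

2

Atom tally by fragment:
  CH3 → C:1 H:3
  CH2 → C:1 H:2
  CH2 → C:1 H:2
  CH(OH) → C:1 H:2 O:1
  CH2 → C:1 H:2
  CH2 → C:1 H:2
  CH2CHO → C:2 H:3 O:1
Element totals:
  C: 8
  H: 16
  O: 2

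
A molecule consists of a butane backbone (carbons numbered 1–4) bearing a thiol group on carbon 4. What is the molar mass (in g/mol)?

90.18 g/mol

Atom tally by fragment:
  CH3 → C:1 H:3
  CH2 → C:1 H:2
  CH2 → C:1 H:2
  CH2SH → C:1 H:3 S:1
Element totals:
  C: 4
  H: 10
  S: 1
Molecular formula: C4H10S.
  M = 4(12.011) + 10(1.008) + 32.06
    = 48.044 + 10.080 + 32.060 = 90.184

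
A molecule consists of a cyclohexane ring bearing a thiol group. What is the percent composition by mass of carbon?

Atom tally by fragment:
  cyclohexane ring core → C:6 H:12
  (− 1 ring H displaced by substituents)
  + SH → S:1 H:1
Element totals:
  C: 6
  H: 12
  S: 1
Molecular formula: C6H12S.
Molar mass = 116.222 g/mol.
Mass from C: 6 × 12.011 = 72.066 g/mol.
%C = 72.066 / 116.222 × 100 = 62.01%.

62.01%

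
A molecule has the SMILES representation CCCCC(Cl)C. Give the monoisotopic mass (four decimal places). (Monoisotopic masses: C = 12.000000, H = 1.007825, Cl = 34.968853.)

120.0706

Atom tally by fragment:
  CH3 → C:1 H:3
  CH2 → C:1 H:2
  CH2 → C:1 H:2
  CH2 → C:1 H:2
  CH(Cl) → C:1 H:1 Cl:1
  CH3 → C:1 H:3
Element totals:
  C: 6
  H: 13
  Cl: 1
Molecular formula: C6H13Cl.
  M = 6(12.0) + 13(1.007825) + 34.968853
    = 72.000000 + 13.101725 + 34.968853 = 120.070578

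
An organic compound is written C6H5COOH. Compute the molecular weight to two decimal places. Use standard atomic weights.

Element totals:
  C: 7
  H: 6
  O: 2
Molecular formula: C7H6O2.
  M = 7(12.011) + 6(1.008) + 2(15.999)
    = 84.077 + 6.048 + 31.998 = 122.123

122.12 g/mol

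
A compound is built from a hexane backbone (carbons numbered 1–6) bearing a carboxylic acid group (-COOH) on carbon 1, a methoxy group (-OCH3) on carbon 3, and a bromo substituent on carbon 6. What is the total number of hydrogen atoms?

Atom tally by fragment:
  HOOCCH2 → C:2 H:3 O:2
  CH2 → C:1 H:2
  CH(OCH3) → C:2 H:4 O:1
  CH2 → C:1 H:2
  CH2 → C:1 H:2
  CH2Br → C:1 H:2 Br:1
Element totals:
  C: 8
  H: 15
  Br: 1
  O: 3

15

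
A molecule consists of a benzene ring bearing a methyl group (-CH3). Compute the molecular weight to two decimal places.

92.14 g/mol

Atom tally by fragment:
  benzene ring core → C:6 H:6
  (− 1 ring H displaced by substituents)
  + CH3 → C:1 H:3
Element totals:
  C: 7
  H: 8
Molecular formula: C7H8.
  M = 7(12.011) + 8(1.008)
    = 84.077 + 8.064 = 92.141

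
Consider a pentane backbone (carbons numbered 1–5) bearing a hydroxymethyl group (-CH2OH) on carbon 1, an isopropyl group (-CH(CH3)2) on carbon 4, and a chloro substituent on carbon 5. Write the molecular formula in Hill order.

Atom tally by fragment:
  HOCH2CH2 → C:2 H:5 O:1
  CH2 → C:1 H:2
  CH2 → C:1 H:2
  CH(CH(CH3)2) → C:4 H:8
  CH2Cl → C:1 H:2 Cl:1
Element totals:
  C: 9
  H: 19
  Cl: 1
  O: 1

C9H19ClO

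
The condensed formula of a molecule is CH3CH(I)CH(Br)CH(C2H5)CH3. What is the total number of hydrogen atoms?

14

Atom tally by fragment:
  CH3 → C:1 H:3
  CH(I) → C:1 H:1 I:1
  CH(Br) → C:1 H:1 Br:1
  CH(C2H5) → C:3 H:6
  CH3 → C:1 H:3
Element totals:
  C: 7
  H: 14
  Br: 1
  I: 1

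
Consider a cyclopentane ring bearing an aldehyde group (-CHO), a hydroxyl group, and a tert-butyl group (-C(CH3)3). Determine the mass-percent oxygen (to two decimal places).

Atom tally by fragment:
  cyclopentane ring core → C:5 H:10
  (− 3 ring H displaced by substituents)
  + CHO → C:1 H:1 O:1
  + OH → O:1 H:1
  + C(CH3)3 → C:4 H:9
Element totals:
  C: 10
  H: 18
  O: 2
Molecular formula: C10H18O2.
Molar mass = 170.252 g/mol.
Mass from O: 2 × 15.999 = 31.998 g/mol.
%O = 31.998 / 170.252 × 100 = 18.79%.

18.79%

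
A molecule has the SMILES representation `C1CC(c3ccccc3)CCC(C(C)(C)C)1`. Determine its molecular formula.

Atom tally by fragment:
  cyclohexane ring core → C:6 H:12
  (− 2 ring H displaced by substituents)
  + C6H5 → C:6 H:5
  + C(CH3)3 → C:4 H:9
Element totals:
  C: 16
  H: 24

C16H24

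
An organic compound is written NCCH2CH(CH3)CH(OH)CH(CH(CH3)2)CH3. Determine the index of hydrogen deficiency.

Atom tally by fragment:
  NCCH2 → C:2 H:2 N:1
  CH(CH3) → C:2 H:4
  CH(OH) → C:1 H:2 O:1
  CH(CH(CH3)2) → C:4 H:8
  CH3 → C:1 H:3
Element totals:
  C: 10
  H: 19
  N: 1
  O: 1
Molecular formula: C10H19NO.
DoU = (2C + 2 + N − H − X) / 2 = (2·10 + 2 + 1 − 19 − 0) / 2 = 2.

2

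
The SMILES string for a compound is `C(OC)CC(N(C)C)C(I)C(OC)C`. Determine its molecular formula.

Atom tally by fragment:
  CH3OCH2 → C:2 H:5 O:1
  CH2 → C:1 H:2
  CH(N(CH3)2) → C:3 H:7 N:1
  CH(I) → C:1 H:1 I:1
  CH(OCH3) → C:2 H:4 O:1
  CH3 → C:1 H:3
Element totals:
  C: 10
  H: 22
  I: 1
  N: 1
  O: 2

C10H22INO2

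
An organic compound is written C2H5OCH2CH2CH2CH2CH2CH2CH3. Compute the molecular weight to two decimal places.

Element totals:
  C: 9
  H: 20
  O: 1
Molecular formula: C9H20O.
  M = 9(12.011) + 20(1.008) + 15.999
    = 108.099 + 20.160 + 15.999 = 144.258

144.26 g/mol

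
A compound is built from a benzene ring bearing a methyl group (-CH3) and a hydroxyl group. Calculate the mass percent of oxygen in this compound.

14.79%

Atom tally by fragment:
  benzene ring core → C:6 H:6
  (− 2 ring H displaced by substituents)
  + CH3 → C:1 H:3
  + OH → O:1 H:1
Element totals:
  C: 7
  H: 8
  O: 1
Molecular formula: C7H8O.
Molar mass = 108.140 g/mol.
Mass from O: 1 × 15.999 = 15.999 g/mol.
%O = 15.999 / 108.140 × 100 = 14.79%.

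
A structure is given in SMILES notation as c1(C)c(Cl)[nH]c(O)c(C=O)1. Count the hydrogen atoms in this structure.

6

Atom tally by fragment:
  pyrrole ring core → C:4 H:5 N:1
  (− 4 ring H displaced by substituents)
  + CH3 → C:1 H:3
  + Cl → Cl:1
  + OH → O:1 H:1
  + CHO → C:1 H:1 O:1
Element totals:
  C: 6
  H: 6
  Cl: 1
  N: 1
  O: 2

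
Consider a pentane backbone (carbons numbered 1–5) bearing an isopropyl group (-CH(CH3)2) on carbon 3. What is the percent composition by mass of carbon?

84.12%

Atom tally by fragment:
  CH3 → C:1 H:3
  CH2 → C:1 H:2
  CH(CH(CH3)2) → C:4 H:8
  CH2 → C:1 H:2
  CH3 → C:1 H:3
Element totals:
  C: 8
  H: 18
Molecular formula: C8H18.
Molar mass = 114.232 g/mol.
Mass from C: 8 × 12.011 = 96.088 g/mol.
%C = 96.088 / 114.232 × 100 = 84.12%.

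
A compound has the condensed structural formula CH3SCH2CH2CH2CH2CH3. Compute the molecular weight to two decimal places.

Element totals:
  C: 6
  H: 14
  S: 1
Molecular formula: C6H14S.
  M = 6(12.011) + 14(1.008) + 32.06
    = 72.066 + 14.112 + 32.060 = 118.238

118.24 g/mol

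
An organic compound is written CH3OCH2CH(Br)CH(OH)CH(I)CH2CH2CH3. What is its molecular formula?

Atom tally by fragment:
  CH3OCH2 → C:2 H:5 O:1
  CH(Br) → C:1 H:1 Br:1
  CH(OH) → C:1 H:2 O:1
  CH(I) → C:1 H:1 I:1
  CH2 → C:1 H:2
  CH2 → C:1 H:2
  CH3 → C:1 H:3
Element totals:
  C: 8
  H: 16
  Br: 1
  I: 1
  O: 2

C8H16BrIO2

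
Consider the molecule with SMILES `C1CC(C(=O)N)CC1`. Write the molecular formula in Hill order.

Atom tally by fragment:
  cyclopentane ring core → C:5 H:10
  (− 1 ring H displaced by substituents)
  + CONH2 → C:1 H:2 O:1 N:1
Element totals:
  C: 6
  H: 11
  N: 1
  O: 1

C6H11NO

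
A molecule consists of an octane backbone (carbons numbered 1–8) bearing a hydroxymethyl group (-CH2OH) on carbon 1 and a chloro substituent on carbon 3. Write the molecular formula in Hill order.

Atom tally by fragment:
  HOCH2CH2 → C:2 H:5 O:1
  CH2 → C:1 H:2
  CH(Cl) → C:1 H:1 Cl:1
  CH2 → C:1 H:2
  CH2 → C:1 H:2
  CH2 → C:1 H:2
  CH2 → C:1 H:2
  CH3 → C:1 H:3
Element totals:
  C: 9
  H: 19
  Cl: 1
  O: 1

C9H19ClO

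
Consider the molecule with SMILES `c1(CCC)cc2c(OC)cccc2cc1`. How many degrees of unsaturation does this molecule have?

Atom tally by fragment:
  naphthalene ring system core → C:10 H:8
  (− 2 ring H displaced by substituents)
  + CH2CH2CH3 → C:3 H:7
  + OCH3 → C:1 H:3 O:1
Element totals:
  C: 14
  H: 16
  O: 1
Molecular formula: C14H16O.
DoU = (2C + 2 + N − H − X) / 2 = (2·14 + 2 + 0 − 16 − 0) / 2 = 7.

7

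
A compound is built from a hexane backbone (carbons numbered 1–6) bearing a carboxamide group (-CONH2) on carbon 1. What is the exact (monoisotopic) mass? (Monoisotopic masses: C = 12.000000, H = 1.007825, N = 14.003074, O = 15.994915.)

129.1154

Atom tally by fragment:
  H2NOCCH2 → C:2 H:4 O:1 N:1
  CH2 → C:1 H:2
  CH2 → C:1 H:2
  CH2 → C:1 H:2
  CH2 → C:1 H:2
  CH3 → C:1 H:3
Element totals:
  C: 7
  H: 15
  N: 1
  O: 1
Molecular formula: C7H15NO.
  M = 7(12.0) + 15(1.007825) + 14.003074 + 15.994915
    = 84.000000 + 15.117375 + 14.003074 + 15.994915 = 129.115364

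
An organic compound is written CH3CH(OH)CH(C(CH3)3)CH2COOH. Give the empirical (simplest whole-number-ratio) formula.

Atom tally by fragment:
  CH3 → C:1 H:3
  CH(OH) → C:1 H:2 O:1
  CH(C(CH3)3) → C:5 H:10
  CH2COOH → C:2 H:3 O:2
Element totals:
  C: 9
  H: 18
  O: 3
Molecular formula: C9H18O3.
gcd of subscripts = 3; dividing each by 3:
  C: 9/3 = 3
  H: 18/3 = 6
  O: 3/3 = 1

C3H6O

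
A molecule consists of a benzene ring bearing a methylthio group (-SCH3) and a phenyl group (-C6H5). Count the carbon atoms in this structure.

Atom tally by fragment:
  benzene ring core → C:6 H:6
  (− 2 ring H displaced by substituents)
  + SCH3 → C:1 H:3 S:1
  + C6H5 → C:6 H:5
Element totals:
  C: 13
  H: 12
  S: 1

13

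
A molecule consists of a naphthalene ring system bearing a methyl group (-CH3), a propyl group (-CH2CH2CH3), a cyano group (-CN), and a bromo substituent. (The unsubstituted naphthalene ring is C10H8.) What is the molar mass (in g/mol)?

Atom tally by fragment:
  naphthalene ring system core → C:10 H:8
  (− 4 ring H displaced by substituents)
  + CH3 → C:1 H:3
  + CH2CH2CH3 → C:3 H:7
  + CN → C:1 N:1
  + Br → Br:1
Element totals:
  C: 15
  H: 14
  Br: 1
  N: 1
Molecular formula: C15H14BrN.
  M = 15(12.011) + 14(1.008) + 79.904 + 14.007
    = 180.165 + 14.112 + 79.904 + 14.007 = 288.188

288.19 g/mol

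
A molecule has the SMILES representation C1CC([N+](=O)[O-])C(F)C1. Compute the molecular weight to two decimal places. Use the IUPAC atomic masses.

133.12 g/mol

Atom tally by fragment:
  cyclopentane ring core → C:5 H:10
  (− 2 ring H displaced by substituents)
  + NO2 → N:1 O:2
  + F → F:1
Element totals:
  C: 5
  H: 8
  F: 1
  N: 1
  O: 2
Molecular formula: C5H8FNO2.
  M = 5(12.011) + 8(1.008) + 18.998 + 14.007 + 2(15.999)
    = 60.055 + 8.064 + 18.998 + 14.007 + 31.998 = 133.122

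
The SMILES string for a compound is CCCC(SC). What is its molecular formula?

C5H12S

Atom tally by fragment:
  CH3 → C:1 H:3
  CH2 → C:1 H:2
  CH2 → C:1 H:2
  CH2SCH3 → C:2 H:5 S:1
Element totals:
  C: 5
  H: 12
  S: 1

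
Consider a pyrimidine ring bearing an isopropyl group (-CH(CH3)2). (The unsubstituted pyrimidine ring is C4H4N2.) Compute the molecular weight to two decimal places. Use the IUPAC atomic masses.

122.17 g/mol

Atom tally by fragment:
  pyrimidine ring core → C:4 H:4 N:2
  (− 1 ring H displaced by substituents)
  + CH(CH3)2 → C:3 H:7
Element totals:
  C: 7
  H: 10
  N: 2
Molecular formula: C7H10N2.
  M = 7(12.011) + 10(1.008) + 2(14.007)
    = 84.077 + 10.080 + 28.014 = 122.171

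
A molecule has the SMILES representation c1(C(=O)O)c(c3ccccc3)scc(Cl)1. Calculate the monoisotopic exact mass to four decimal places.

237.9855

Atom tally by fragment:
  thiophene ring core → C:4 H:4 S:1
  (− 3 ring H displaced by substituents)
  + COOH → C:1 H:1 O:2
  + C6H5 → C:6 H:5
  + Cl → Cl:1
Element totals:
  C: 11
  H: 7
  Cl: 1
  O: 2
  S: 1
Molecular formula: C11H7ClO2S.
  M = 11(12.0) + 7(1.007825) + 34.968853 + 2(15.994915) + 31.972071
    = 132.000000 + 7.054775 + 34.968853 + 31.989830 + 31.972071 = 237.985529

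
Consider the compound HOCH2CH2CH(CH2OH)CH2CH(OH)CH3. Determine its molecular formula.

Atom tally by fragment:
  HOCH2CH2 → C:2 H:5 O:1
  CH(CH2OH) → C:2 H:4 O:1
  CH2 → C:1 H:2
  CH(OH) → C:1 H:2 O:1
  CH3 → C:1 H:3
Element totals:
  C: 7
  H: 16
  O: 3

C7H16O3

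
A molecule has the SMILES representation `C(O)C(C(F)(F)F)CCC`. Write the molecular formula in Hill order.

Atom tally by fragment:
  HOCH2 → C:1 H:3 O:1
  CH(CF3) → C:2 H:1 F:3
  CH2 → C:1 H:2
  CH2 → C:1 H:2
  CH3 → C:1 H:3
Element totals:
  C: 6
  H: 11
  F: 3
  O: 1

C6H11F3O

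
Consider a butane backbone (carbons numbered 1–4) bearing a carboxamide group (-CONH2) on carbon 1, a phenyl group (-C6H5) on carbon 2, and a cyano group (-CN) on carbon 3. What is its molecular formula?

Atom tally by fragment:
  H2NOCCH2 → C:2 H:4 O:1 N:1
  CH(C6H5) → C:7 H:6
  CH(CN) → C:2 H:1 N:1
  CH3 → C:1 H:3
Element totals:
  C: 12
  H: 14
  N: 2
  O: 1

C12H14N2O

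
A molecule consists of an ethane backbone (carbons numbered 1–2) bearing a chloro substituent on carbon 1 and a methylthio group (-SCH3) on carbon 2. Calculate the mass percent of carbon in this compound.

Atom tally by fragment:
  ClCH2 → C:1 H:2 Cl:1
  CH2SCH3 → C:2 H:5 S:1
Element totals:
  C: 3
  H: 7
  Cl: 1
  S: 1
Molecular formula: C3H7ClS.
Molar mass = 110.599 g/mol.
Mass from C: 3 × 12.011 = 36.033 g/mol.
%C = 36.033 / 110.599 × 100 = 32.58%.

32.58%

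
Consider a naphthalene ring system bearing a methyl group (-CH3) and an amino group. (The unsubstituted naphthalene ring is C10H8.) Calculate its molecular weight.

157.22 g/mol

Atom tally by fragment:
  naphthalene ring system core → C:10 H:8
  (− 2 ring H displaced by substituents)
  + CH3 → C:1 H:3
  + NH2 → N:1 H:2
Element totals:
  C: 11
  H: 11
  N: 1
Molecular formula: C11H11N.
  M = 11(12.011) + 11(1.008) + 14.007
    = 132.121 + 11.088 + 14.007 = 157.216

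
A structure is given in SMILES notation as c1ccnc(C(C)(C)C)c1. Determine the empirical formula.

C9H13N

Atom tally by fragment:
  pyridine ring core → C:5 H:5 N:1
  (− 1 ring H displaced by substituents)
  + C(CH3)3 → C:4 H:9
Element totals:
  C: 9
  H: 13
  N: 1
Molecular formula: C9H13N.
gcd of subscripts (9, 13, 1) = 1, so the empirical formula equals the molecular formula.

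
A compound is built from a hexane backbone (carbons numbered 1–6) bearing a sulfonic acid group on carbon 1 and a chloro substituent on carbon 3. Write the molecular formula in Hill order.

Atom tally by fragment:
  HO3SCH2 → C:1 H:3 S:1 O:3
  CH2 → C:1 H:2
  CH(Cl) → C:1 H:1 Cl:1
  CH2 → C:1 H:2
  CH2 → C:1 H:2
  CH3 → C:1 H:3
Element totals:
  C: 6
  H: 13
  Cl: 1
  O: 3
  S: 1

C6H13ClO3S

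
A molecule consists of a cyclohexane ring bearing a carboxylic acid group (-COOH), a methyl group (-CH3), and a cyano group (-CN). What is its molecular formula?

Atom tally by fragment:
  cyclohexane ring core → C:6 H:12
  (− 3 ring H displaced by substituents)
  + COOH → C:1 H:1 O:2
  + CH3 → C:1 H:3
  + CN → C:1 N:1
Element totals:
  C: 9
  H: 13
  N: 1
  O: 2

C9H13NO2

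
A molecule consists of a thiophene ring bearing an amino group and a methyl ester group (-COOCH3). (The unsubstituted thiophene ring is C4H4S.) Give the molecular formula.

Atom tally by fragment:
  thiophene ring core → C:4 H:4 S:1
  (− 2 ring H displaced by substituents)
  + NH2 → N:1 H:2
  + COOCH3 → C:2 H:3 O:2
Element totals:
  C: 6
  H: 7
  N: 1
  O: 2
  S: 1

C6H7NO2S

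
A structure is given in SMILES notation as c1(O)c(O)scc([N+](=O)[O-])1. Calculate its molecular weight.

Atom tally by fragment:
  thiophene ring core → C:4 H:4 S:1
  (− 3 ring H displaced by substituents)
  + OH → O:1 H:1
  + OH → O:1 H:1
  + NO2 → N:1 O:2
Element totals:
  C: 4
  H: 3
  N: 1
  O: 4
  S: 1
Molecular formula: C4H3NO4S.
  M = 4(12.011) + 3(1.008) + 14.007 + 4(15.999) + 32.06
    = 48.044 + 3.024 + 14.007 + 63.996 + 32.060 = 161.131

161.13 g/mol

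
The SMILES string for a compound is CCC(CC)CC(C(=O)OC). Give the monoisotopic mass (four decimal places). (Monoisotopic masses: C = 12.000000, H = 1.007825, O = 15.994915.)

Atom tally by fragment:
  CH3 → C:1 H:3
  CH2 → C:1 H:2
  CH(C2H5) → C:3 H:6
  CH2 → C:1 H:2
  CH2COOCH3 → C:3 H:5 O:2
Element totals:
  C: 9
  H: 18
  O: 2
Molecular formula: C9H18O2.
  M = 9(12.0) + 18(1.007825) + 2(15.994915)
    = 108.000000 + 18.140850 + 31.989830 = 158.130680

158.1307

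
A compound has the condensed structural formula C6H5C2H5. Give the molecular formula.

Atom tally by fragment:
  benzene ring core → C:6 H:6
  (− 1 ring H displaced by substituents)
  + C2H5 → C:2 H:5
Element totals:
  C: 8
  H: 10

C8H10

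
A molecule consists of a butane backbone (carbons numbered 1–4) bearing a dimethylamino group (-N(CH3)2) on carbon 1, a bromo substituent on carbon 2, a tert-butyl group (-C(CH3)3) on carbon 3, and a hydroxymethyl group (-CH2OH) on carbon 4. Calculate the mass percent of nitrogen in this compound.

Atom tally by fragment:
  (CH3)2NCH2 → C:3 H:8 N:1
  CH(Br) → C:1 H:1 Br:1
  CH(C(CH3)3) → C:5 H:10
  CH2CH2OH → C:2 H:5 O:1
Element totals:
  C: 11
  H: 24
  Br: 1
  N: 1
  O: 1
Molecular formula: C11H24BrNO.
Molar mass = 266.223 g/mol.
Mass from N: 1 × 14.007 = 14.007 g/mol.
%N = 14.007 / 266.223 × 100 = 5.26%.

5.26%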